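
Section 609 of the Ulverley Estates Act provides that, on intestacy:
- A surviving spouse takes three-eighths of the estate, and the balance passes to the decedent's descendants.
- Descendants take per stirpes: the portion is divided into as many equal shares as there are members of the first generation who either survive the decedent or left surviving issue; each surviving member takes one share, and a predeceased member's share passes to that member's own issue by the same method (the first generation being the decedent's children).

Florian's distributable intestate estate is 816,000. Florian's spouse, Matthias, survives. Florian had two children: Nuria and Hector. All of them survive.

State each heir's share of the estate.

Matthias takes three-eighths of 816,000 = 306,000. The remaining 510,000 passes to the descendants.
The descendants' portion (510,000) is divided into 2 shares of 255,000: Nuria and Hector each take 255,000.

Matthias: 306,000; Nuria: 255,000; Hector: 255,000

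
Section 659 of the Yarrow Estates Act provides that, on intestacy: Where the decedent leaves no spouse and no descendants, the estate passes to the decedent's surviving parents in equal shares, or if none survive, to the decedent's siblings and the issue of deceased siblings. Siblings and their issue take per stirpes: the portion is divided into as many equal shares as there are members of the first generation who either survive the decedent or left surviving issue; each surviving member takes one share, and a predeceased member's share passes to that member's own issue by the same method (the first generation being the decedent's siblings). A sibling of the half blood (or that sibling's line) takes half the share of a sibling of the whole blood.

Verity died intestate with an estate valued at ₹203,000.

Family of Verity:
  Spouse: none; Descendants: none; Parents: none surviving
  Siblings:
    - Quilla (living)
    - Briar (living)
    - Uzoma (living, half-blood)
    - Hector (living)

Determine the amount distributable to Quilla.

The entire ₹203,000 passes to the siblings and their issue.
Counting each half-blood sibling's line as half a unit, there are 7/2 units in ₹203,000, so one unit is ₹58,000. Whole-blood lines (Quilla, Briar, and Hector) take ₹58,000 each; half-blood lines (Uzoma) take ₹29,000 each.

Quilla receives ₹58,000.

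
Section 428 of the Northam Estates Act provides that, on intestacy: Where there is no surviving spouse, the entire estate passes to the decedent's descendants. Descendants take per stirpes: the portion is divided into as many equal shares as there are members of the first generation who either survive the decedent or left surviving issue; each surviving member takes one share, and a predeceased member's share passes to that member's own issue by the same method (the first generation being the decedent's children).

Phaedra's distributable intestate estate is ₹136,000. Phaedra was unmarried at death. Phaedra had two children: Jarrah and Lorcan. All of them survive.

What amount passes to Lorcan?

The entire ₹136,000 passes to the descendants.
That amount (₹136,000) is divided into 2 shares of ₹68,000: Jarrah and Lorcan each take ₹68,000.

Lorcan receives ₹68,000.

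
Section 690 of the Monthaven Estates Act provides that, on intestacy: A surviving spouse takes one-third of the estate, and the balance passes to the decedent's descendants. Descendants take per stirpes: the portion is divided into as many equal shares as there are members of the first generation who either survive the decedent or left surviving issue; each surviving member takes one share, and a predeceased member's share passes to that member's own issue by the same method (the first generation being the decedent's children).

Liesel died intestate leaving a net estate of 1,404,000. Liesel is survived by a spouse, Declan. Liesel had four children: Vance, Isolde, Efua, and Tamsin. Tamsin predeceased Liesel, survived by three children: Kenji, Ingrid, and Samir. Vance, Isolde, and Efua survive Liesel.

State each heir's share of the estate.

Declan takes one-third of 1,404,000 = 468,000. The remaining 936,000 passes to the descendants.
The descendants' portion (936,000) is divided into 4 shares of 234,000: Vance, Isolde, and Efua each take 234,000; Tamsin's 234,000 share passes to Tamsin's issue.
Tamsin's share (234,000) is divided into 3 shares of 78,000: Kenji, Ingrid, and Samir each take 78,000.

Declan: 468,000; Vance: 234,000; Isolde: 234,000; Efua: 234,000; Kenji: 78,000; Ingrid: 78,000; Samir: 78,000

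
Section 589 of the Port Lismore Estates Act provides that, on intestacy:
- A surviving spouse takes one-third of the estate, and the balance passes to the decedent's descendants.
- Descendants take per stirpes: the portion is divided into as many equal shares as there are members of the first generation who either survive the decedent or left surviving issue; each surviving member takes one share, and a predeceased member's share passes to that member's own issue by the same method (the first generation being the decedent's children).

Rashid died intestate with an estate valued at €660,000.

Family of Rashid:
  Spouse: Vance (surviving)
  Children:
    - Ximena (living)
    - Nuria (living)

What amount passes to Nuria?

Nuria receives €220,000.

Vance takes one-third of €660,000 = €220,000. The remaining €440,000 passes to the descendants.
The descendants' portion (€440,000) is divided into 2 shares of €220,000: Ximena and Nuria each take €220,000.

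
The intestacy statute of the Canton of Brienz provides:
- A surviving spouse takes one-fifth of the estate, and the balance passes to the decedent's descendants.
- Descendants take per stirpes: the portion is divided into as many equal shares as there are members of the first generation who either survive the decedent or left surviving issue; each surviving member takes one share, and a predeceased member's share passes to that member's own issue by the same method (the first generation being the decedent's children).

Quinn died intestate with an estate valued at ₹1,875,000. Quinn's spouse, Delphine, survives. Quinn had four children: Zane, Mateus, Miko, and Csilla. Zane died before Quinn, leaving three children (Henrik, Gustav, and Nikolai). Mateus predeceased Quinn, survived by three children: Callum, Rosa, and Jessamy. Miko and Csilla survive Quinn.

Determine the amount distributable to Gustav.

Gustav receives ₹125,000.

Delphine takes one-fifth of ₹1,875,000 = ₹375,000. The remaining ₹1,500,000 passes to the descendants.
The descendants' portion (₹1,500,000) is divided into 4 shares of ₹375,000: Miko and Csilla each take ₹375,000; Zane's ₹375,000 share passes to Zane's issue; Mateus's ₹375,000 share passes to Mateus's issue.
Zane's share (₹375,000) is divided into 3 shares of ₹125,000: Henrik, Gustav, and Nikolai each take ₹125,000.
Mateus's share (₹375,000) is divided into 3 shares of ₹125,000: Callum, Rosa, and Jessamy each take ₹125,000.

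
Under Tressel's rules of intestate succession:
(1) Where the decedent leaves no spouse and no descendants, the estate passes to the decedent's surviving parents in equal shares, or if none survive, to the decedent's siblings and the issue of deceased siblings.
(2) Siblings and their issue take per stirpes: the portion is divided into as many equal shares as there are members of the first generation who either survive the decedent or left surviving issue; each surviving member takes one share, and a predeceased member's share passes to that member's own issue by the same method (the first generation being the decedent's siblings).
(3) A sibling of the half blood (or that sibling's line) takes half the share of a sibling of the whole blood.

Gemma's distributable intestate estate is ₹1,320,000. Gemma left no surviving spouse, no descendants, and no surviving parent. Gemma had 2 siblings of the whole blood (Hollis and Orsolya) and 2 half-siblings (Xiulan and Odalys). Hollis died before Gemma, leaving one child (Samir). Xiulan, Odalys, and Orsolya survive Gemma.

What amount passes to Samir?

The entire ₹1,320,000 passes to the siblings and their issue.
Counting each half-blood sibling's line as half a unit, there are 3 units in ₹1,320,000, so one unit is ₹440,000. Whole-blood lines (Hollis and Orsolya) take ₹440,000 each; half-blood lines (Xiulan and Odalys) take ₹220,000 each.
Hollis's share (₹440,000) passes entirely to Samir.

Samir receives ₹440,000.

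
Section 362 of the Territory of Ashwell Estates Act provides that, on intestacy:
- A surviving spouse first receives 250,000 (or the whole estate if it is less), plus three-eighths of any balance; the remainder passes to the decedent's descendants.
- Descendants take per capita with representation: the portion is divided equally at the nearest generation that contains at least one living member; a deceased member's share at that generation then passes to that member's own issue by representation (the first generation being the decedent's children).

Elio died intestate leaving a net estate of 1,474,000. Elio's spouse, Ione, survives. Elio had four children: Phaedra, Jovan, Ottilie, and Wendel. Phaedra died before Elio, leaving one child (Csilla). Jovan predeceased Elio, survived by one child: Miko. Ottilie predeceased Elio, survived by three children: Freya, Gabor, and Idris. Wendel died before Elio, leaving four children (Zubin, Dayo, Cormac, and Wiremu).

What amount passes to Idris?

Idris receives 85,000.

Ione first takes 250,000, leaving a balance of 1,224,000. Ione then takes three-eighths of the balance (459,000), for a total of 709,000. The remaining 765,000 passes to the descendants.
No child survives, so the initial division is made at the grandchildren's generation.
The descendants' portion (765,000) is divided into 9 shares of 85,000: Csilla, Miko, Freya, Gabor, Idris, Zubin, Dayo, Cormac, and Wiremu each take 85,000.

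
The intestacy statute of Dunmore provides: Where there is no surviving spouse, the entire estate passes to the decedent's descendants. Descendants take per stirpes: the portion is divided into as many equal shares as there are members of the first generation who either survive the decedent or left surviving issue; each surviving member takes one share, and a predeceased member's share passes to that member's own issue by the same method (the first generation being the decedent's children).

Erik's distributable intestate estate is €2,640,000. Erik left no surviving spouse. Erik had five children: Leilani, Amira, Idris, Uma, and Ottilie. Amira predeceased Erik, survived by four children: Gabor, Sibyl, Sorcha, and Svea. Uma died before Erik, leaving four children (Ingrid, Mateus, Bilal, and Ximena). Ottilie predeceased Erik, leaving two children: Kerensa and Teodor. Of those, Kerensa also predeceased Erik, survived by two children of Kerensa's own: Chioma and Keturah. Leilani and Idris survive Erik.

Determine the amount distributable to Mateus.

Mateus receives €132,000.

The entire €2,640,000 passes to the descendants.
That amount (€2,640,000) is divided into 5 shares of €528,000: Leilani and Idris each take €528,000; Amira's €528,000 share passes to Amira's issue; Uma's €528,000 share passes to Uma's issue; Ottilie's €528,000 share passes to Ottilie's issue.
Amira's share (€528,000) is divided into 4 shares of €132,000: Gabor, Sibyl, Sorcha, and Svea each take €132,000.
Uma's share (€528,000) is divided into 4 shares of €132,000: Ingrid, Mateus, Bilal, and Ximena each take €132,000.
Ottilie's share (€528,000) is divided into 2 shares of €264,000: Teodor takes €264,000; Kerensa's €264,000 share passes to Kerensa's issue.
Kerensa's share (€264,000) is divided into 2 shares of €132,000: Chioma and Keturah each take €132,000.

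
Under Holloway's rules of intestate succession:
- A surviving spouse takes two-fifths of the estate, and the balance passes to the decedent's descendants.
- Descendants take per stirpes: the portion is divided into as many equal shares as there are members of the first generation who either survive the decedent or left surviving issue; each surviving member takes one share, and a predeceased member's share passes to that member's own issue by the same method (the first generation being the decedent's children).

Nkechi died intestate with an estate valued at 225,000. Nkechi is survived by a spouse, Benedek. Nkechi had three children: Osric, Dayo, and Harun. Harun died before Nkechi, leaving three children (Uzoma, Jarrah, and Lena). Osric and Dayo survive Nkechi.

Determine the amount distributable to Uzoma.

Uzoma receives 15,000.

Benedek takes two-fifths of 225,000 = 90,000. The remaining 135,000 passes to the descendants.
The descendants' portion (135,000) is divided into 3 shares of 45,000: Osric and Dayo each take 45,000; Harun's 45,000 share passes to Harun's issue.
Harun's share (45,000) is divided into 3 shares of 15,000: Uzoma, Jarrah, and Lena each take 15,000.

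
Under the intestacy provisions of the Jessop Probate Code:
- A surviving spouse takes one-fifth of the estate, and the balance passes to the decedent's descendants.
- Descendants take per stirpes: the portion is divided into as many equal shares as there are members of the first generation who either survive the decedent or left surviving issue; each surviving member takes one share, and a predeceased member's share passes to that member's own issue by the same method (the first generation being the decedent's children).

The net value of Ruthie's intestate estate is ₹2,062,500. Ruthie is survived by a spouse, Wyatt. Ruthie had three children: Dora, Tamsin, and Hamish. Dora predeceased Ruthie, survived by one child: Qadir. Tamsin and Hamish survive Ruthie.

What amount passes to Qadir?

Qadir receives ₹550,000.

Wyatt takes one-fifth of ₹2,062,500 = ₹412,500. The remaining ₹1,650,000 passes to the descendants.
The descendants' portion (₹1,650,000) is divided into 3 shares of ₹550,000: Tamsin and Hamish each take ₹550,000; Dora's ₹550,000 share passes to Dora's issue.
Dora's share (₹550,000) passes entirely to Qadir.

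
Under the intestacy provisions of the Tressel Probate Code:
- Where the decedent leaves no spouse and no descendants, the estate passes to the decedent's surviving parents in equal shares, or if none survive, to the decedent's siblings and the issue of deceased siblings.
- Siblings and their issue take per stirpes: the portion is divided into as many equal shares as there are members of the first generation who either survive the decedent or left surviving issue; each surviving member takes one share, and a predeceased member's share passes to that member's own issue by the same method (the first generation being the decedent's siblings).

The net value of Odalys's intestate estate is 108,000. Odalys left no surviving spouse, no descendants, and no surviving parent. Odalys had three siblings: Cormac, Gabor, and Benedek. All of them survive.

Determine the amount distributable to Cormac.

The entire 108,000 passes to the siblings and their issue.
That amount (108,000) is divided into 3 shares of 36,000: Cormac, Gabor, and Benedek each take 36,000.

Cormac receives 36,000.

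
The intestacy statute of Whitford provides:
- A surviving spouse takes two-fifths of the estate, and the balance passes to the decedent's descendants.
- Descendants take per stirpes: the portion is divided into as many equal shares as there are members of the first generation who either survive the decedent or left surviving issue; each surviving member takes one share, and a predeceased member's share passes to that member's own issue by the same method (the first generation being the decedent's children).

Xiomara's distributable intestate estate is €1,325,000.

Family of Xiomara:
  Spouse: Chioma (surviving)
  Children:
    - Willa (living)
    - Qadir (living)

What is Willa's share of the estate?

Chioma takes two-fifths of €1,325,000 = €530,000. The remaining €795,000 passes to the descendants.
The descendants' portion (€795,000) is divided into 2 shares of €397,500: Willa and Qadir each take €397,500.

Willa receives €397,500.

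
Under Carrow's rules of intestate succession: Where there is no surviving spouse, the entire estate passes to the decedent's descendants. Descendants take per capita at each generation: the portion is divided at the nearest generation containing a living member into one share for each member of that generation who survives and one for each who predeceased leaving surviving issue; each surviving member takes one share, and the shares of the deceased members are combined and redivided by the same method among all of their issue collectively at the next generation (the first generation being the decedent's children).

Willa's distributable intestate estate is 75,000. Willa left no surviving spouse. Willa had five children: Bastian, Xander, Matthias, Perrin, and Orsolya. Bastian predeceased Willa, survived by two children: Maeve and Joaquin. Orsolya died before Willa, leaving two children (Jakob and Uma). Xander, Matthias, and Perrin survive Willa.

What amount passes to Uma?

Uma receives 7,500.

The entire 75,000 passes to the descendants.
That amount (75,000) is divided at the children's generation into 5 shares of 15,000. Xander, Matthias, and Perrin each take 15,000. The 2 shares of the deceased (Bastian and Orsolya) are combined into a pool of 30,000.
That pool (30,000) is divided at the grandchildren's generation equally among Maeve, Joaquin, Jakob, and Uma: 7,500 each.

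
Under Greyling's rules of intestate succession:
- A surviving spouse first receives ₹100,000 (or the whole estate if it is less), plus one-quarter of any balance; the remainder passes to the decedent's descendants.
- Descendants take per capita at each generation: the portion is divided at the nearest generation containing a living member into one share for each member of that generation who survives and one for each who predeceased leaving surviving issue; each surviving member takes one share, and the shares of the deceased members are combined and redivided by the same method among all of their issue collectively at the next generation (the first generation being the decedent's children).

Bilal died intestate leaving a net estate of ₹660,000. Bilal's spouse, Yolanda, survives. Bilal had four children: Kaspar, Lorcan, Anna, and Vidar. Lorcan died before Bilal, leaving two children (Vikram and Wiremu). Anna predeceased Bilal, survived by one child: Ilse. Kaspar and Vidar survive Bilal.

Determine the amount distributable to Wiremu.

Yolanda first takes ₹100,000, leaving a balance of ₹560,000. Yolanda then takes one-quarter of the balance (₹140,000), for a total of ₹240,000. The remaining ₹420,000 passes to the descendants.
The descendants' portion (₹420,000) is divided at the children's generation into 4 shares of ₹105,000. Kaspar and Vidar each take ₹105,000. The 2 shares of the deceased (Lorcan and Anna) are combined into a pool of ₹210,000.
That pool (₹210,000) is divided at the grandchildren's generation equally among Vikram, Wiremu, and Ilse: ₹70,000 each.

Wiremu receives ₹70,000.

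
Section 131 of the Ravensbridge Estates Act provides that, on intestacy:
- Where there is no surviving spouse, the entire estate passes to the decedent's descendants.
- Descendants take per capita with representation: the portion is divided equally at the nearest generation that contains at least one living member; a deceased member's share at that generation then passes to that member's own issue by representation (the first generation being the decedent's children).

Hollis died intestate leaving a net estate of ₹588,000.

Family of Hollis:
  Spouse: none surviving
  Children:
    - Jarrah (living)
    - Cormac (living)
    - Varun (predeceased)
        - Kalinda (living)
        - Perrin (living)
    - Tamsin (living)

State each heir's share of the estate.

Jarrah: ₹147,000; Cormac: ₹147,000; Kalinda: ₹73,500; Perrin: ₹73,500; Tamsin: ₹147,000

The entire ₹588,000 passes to the descendants.
That amount (₹588,000) is divided into 4 shares of ₹147,000: Jarrah, Cormac, and Tamsin each take ₹147,000; Varun's ₹147,000 share passes to Varun's issue.
Varun's share (₹147,000) is divided into 2 shares of ₹73,500: Kalinda and Perrin each take ₹73,500.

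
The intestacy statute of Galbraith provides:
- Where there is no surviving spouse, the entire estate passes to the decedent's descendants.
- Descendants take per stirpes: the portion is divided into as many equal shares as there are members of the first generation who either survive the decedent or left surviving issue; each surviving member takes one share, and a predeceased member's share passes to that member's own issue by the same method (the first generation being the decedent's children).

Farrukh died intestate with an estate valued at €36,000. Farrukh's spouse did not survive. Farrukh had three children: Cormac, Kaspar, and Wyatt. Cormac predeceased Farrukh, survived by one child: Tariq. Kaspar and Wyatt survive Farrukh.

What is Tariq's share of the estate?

The entire €36,000 passes to the descendants.
That amount (€36,000) is divided into 3 shares of €12,000: Kaspar and Wyatt each take €12,000; Cormac's €12,000 share passes to Cormac's issue.
Cormac's share (€12,000) passes entirely to Tariq.

Tariq receives €12,000.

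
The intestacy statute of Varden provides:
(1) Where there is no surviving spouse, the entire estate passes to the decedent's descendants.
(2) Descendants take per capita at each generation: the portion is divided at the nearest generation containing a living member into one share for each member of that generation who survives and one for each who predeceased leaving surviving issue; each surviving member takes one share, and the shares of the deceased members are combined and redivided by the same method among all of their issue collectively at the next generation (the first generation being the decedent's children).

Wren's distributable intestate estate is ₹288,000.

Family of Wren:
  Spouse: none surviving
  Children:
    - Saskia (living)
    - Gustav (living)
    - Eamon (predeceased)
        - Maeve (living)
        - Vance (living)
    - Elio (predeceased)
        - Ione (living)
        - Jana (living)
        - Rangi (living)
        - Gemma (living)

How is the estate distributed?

The entire ₹288,000 passes to the descendants.
That amount (₹288,000) is divided at the children's generation into 4 shares of ₹72,000. Saskia and Gustav each take ₹72,000. The 2 shares of the deceased (Eamon and Elio) are combined into a pool of ₹144,000.
That pool (₹144,000) is divided at the grandchildren's generation equally among Maeve, Vance, Ione, Jana, Rangi, and Gemma: ₹24,000 each.

Saskia: ₹72,000; Gustav: ₹72,000; Maeve: ₹24,000; Vance: ₹24,000; Ione: ₹24,000; Jana: ₹24,000; Rangi: ₹24,000; Gemma: ₹24,000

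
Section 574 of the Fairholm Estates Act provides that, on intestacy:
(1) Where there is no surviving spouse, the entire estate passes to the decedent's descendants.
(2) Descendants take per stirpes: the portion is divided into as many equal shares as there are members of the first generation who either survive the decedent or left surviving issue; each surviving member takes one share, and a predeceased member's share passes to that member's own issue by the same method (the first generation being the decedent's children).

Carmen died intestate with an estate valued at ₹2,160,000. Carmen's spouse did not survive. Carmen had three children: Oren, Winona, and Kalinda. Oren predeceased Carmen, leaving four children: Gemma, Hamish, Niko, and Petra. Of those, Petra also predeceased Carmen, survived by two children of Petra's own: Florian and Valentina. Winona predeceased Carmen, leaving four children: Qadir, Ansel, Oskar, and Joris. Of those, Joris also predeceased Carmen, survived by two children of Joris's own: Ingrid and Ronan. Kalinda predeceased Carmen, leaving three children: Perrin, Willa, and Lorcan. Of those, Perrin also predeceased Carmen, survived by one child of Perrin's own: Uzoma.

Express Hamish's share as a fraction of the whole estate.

The entire ₹2,160,000 passes to the descendants.
That amount (₹2,160,000) is divided into 3 shares of ₹720,000: Oren's ₹720,000 share passes to Oren's issue; Winona's ₹720,000 share passes to Winona's issue; Kalinda's ₹720,000 share passes to Kalinda's issue.
Oren's share (₹720,000) is divided into 4 shares of ₹180,000: Gemma, Hamish, and Niko each take ₹180,000; Petra's ₹180,000 share passes to Petra's issue.
Petra's share (₹180,000) is divided into 2 shares of ₹90,000: Florian and Valentina each take ₹90,000.
Winona's share (₹720,000) is divided into 4 shares of ₹180,000: Qadir, Ansel, and Oskar each take ₹180,000; Joris's ₹180,000 share passes to Joris's issue.
Joris's share (₹180,000) is divided into 2 shares of ₹90,000: Ingrid and Ronan each take ₹90,000.
Kalinda's share (₹720,000) is divided into 3 shares of ₹240,000: Willa and Lorcan each take ₹240,000; Perrin's ₹240,000 share passes to Perrin's issue.
Perrin's share (₹240,000) passes entirely to Uzoma.

Hamish receives 1/12 of the estate.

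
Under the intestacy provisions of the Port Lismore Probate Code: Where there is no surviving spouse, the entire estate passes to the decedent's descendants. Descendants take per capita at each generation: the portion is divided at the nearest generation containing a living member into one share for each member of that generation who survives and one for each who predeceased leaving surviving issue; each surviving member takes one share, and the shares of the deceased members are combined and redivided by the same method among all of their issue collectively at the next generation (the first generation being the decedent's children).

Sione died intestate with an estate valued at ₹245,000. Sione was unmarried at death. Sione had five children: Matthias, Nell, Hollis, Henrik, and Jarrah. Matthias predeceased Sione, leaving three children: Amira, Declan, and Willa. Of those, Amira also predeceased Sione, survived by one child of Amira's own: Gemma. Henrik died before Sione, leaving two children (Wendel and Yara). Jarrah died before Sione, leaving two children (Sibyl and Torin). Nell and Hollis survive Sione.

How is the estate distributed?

The entire ₹245,000 passes to the descendants.
That amount (₹245,000) is divided at the children's generation into 5 shares of ₹49,000. Nell and Hollis each take ₹49,000. The 3 shares of the deceased (Matthias, Henrik, and Jarrah) are combined into a pool of ₹147,000.
That pool (₹147,000) is divided at the grandchildren's generation into 7 shares of ₹21,000. Declan, Willa, Wendel, Yara, Sibyl, and Torin each take ₹21,000. The remaining share for the deceased Amira (₹21,000) is carried to the next generation.
That pool (₹21,000) passes entirely to Gemma, the sole taker at the great-grandchildren's generation.

Gemma: ₹21,000; Declan: ₹21,000; Willa: ₹21,000; Nell: ₹49,000; Hollis: ₹49,000; Wendel: ₹21,000; Yara: ₹21,000; Sibyl: ₹21,000; Torin: ₹21,000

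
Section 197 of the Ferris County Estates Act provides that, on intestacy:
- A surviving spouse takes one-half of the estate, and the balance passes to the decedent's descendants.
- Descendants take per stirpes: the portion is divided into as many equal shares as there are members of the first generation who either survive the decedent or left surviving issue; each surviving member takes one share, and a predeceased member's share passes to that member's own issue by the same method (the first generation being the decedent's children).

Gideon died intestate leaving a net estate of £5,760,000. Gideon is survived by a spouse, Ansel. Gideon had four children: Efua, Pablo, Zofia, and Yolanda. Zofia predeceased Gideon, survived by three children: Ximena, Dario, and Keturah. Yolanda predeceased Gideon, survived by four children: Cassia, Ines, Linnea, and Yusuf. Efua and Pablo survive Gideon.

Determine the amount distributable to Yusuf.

Ansel takes one-half of £5,760,000 = £2,880,000. The remaining £2,880,000 passes to the descendants.
The descendants' portion (£2,880,000) is divided into 4 shares of £720,000: Efua and Pablo each take £720,000; Zofia's £720,000 share passes to Zofia's issue; Yolanda's £720,000 share passes to Yolanda's issue.
Zofia's share (£720,000) is divided into 3 shares of £240,000: Ximena, Dario, and Keturah each take £240,000.
Yolanda's share (£720,000) is divided into 4 shares of £180,000: Cassia, Ines, Linnea, and Yusuf each take £180,000.

Yusuf receives £180,000.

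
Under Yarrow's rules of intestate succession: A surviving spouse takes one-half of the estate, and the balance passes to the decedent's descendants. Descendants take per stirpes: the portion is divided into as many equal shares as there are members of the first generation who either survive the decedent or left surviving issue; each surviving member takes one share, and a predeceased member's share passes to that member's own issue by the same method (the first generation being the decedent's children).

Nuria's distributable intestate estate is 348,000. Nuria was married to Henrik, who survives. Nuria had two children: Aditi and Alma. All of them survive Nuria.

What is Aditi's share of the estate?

Aditi receives 87,000.

Henrik takes one-half of 348,000 = 174,000. The remaining 174,000 passes to the descendants.
The descendants' portion (174,000) is divided into 2 shares of 87,000: Aditi and Alma each take 87,000.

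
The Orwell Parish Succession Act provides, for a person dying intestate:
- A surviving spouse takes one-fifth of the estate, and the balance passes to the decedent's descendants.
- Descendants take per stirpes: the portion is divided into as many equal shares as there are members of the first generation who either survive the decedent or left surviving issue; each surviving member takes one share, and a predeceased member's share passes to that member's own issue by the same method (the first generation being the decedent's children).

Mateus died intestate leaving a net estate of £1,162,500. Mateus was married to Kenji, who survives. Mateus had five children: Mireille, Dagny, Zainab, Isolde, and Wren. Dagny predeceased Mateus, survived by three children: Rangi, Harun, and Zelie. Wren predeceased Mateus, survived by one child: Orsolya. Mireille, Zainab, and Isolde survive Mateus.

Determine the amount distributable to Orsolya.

Kenji takes one-fifth of £1,162,500 = £232,500. The remaining £930,000 passes to the descendants.
The descendants' portion (£930,000) is divided into 5 shares of £186,000: Mireille, Zainab, and Isolde each take £186,000; Dagny's £186,000 share passes to Dagny's issue; Wren's £186,000 share passes to Wren's issue.
Dagny's share (£186,000) is divided into 3 shares of £62,000: Rangi, Harun, and Zelie each take £62,000.
Wren's share (£186,000) passes entirely to Orsolya.

Orsolya receives £186,000.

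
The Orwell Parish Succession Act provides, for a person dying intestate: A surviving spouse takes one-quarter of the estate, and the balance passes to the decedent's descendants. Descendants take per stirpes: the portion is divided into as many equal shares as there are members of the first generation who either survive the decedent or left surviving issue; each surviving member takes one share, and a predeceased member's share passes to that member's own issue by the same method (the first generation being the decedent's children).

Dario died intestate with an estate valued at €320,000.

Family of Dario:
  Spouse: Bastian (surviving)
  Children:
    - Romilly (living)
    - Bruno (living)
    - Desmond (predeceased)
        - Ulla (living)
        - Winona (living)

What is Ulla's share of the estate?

Ulla receives €40,000.

Bastian takes one-quarter of €320,000 = €80,000. The remaining €240,000 passes to the descendants.
The descendants' portion (€240,000) is divided into 3 shares of €80,000: Romilly and Bruno each take €80,000; Desmond's €80,000 share passes to Desmond's issue.
Desmond's share (€80,000) is divided into 2 shares of €40,000: Ulla and Winona each take €40,000.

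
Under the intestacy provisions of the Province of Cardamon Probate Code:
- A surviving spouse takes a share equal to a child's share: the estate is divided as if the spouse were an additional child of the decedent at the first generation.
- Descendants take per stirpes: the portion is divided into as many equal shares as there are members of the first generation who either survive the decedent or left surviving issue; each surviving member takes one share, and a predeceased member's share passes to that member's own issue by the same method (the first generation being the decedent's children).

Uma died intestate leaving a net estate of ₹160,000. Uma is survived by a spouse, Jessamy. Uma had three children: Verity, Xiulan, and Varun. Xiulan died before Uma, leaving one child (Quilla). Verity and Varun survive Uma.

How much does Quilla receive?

Quilla receives ₹40,000.

The spouse counts as an additional share at the children's level, so there are 4 primary shares of ₹40,000. Jessamy takes one such share (₹40,000).
The children's combined portion (₹120,000) is divided into 3 shares of ₹40,000: Verity and Varun each take ₹40,000; Xiulan's ₹40,000 share passes to Xiulan's issue.
Xiulan's share (₹40,000) passes entirely to Quilla.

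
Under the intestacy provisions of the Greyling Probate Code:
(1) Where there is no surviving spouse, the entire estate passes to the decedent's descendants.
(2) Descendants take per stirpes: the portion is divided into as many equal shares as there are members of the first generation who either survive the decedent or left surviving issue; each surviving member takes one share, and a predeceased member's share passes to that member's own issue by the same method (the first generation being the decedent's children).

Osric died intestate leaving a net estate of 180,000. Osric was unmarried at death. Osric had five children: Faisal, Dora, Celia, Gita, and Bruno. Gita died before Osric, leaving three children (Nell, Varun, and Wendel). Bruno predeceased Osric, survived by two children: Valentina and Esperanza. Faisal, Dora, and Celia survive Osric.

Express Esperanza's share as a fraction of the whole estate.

The entire 180,000 passes to the descendants.
That amount (180,000) is divided into 5 shares of 36,000: Faisal, Dora, and Celia each take 36,000; Gita's 36,000 share passes to Gita's issue; Bruno's 36,000 share passes to Bruno's issue.
Gita's share (36,000) is divided into 3 shares of 12,000: Nell, Varun, and Wendel each take 12,000.
Bruno's share (36,000) is divided into 2 shares of 18,000: Valentina and Esperanza each take 18,000.

Esperanza receives 1/10 of the estate.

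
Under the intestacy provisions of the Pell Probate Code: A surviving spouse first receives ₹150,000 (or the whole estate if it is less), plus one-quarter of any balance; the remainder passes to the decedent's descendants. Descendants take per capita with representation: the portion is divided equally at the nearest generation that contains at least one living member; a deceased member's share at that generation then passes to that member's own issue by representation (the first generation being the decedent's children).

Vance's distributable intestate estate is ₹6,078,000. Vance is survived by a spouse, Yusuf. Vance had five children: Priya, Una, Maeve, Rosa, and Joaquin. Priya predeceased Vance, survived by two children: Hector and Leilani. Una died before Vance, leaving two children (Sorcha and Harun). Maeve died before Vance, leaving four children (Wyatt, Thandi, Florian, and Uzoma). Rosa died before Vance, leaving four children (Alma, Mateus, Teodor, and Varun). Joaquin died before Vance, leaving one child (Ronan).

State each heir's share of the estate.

Yusuf first takes ₹150,000, leaving a balance of ₹5,928,000. Yusuf then takes one-quarter of the balance (₹1,482,000), for a total of ₹1,632,000. The remaining ₹4,446,000 passes to the descendants.
No child survives, so the initial division is made at the grandchildren's generation.
The descendants' portion (₹4,446,000) is divided into 13 shares of ₹342,000: Hector, Leilani, Sorcha, Harun, Wyatt, Thandi, Florian, Uzoma, Alma, Mateus, Teodor, Varun, and Ronan each take ₹342,000.

Yusuf: ₹1,632,000; Hector: ₹342,000; Leilani: ₹342,000; Sorcha: ₹342,000; Harun: ₹342,000; Wyatt: ₹342,000; Thandi: ₹342,000; Florian: ₹342,000; Uzoma: ₹342,000; Alma: ₹342,000; Mateus: ₹342,000; Teodor: ₹342,000; Varun: ₹342,000; Ronan: ₹342,000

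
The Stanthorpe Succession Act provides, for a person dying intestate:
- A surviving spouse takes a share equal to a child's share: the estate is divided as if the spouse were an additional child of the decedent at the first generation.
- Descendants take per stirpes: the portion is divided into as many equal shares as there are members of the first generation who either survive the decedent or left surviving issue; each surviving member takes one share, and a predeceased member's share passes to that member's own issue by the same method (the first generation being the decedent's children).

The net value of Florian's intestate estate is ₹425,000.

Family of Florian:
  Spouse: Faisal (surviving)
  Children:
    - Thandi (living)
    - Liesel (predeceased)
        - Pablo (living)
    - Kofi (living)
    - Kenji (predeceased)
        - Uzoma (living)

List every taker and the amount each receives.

Faisal: ₹85,000; Thandi: ₹85,000; Pablo: ₹85,000; Kofi: ₹85,000; Uzoma: ₹85,000

The spouse counts as an additional share at the children's level, so there are 5 primary shares of ₹85,000. Faisal takes one such share (₹85,000).
The children's combined portion (₹340,000) is divided into 4 shares of ₹85,000: Thandi and Kofi each take ₹85,000; Liesel's ₹85,000 share passes to Liesel's issue; Kenji's ₹85,000 share passes to Kenji's issue.
Liesel's share (₹85,000) passes entirely to Pablo.
Kenji's share (₹85,000) passes entirely to Uzoma.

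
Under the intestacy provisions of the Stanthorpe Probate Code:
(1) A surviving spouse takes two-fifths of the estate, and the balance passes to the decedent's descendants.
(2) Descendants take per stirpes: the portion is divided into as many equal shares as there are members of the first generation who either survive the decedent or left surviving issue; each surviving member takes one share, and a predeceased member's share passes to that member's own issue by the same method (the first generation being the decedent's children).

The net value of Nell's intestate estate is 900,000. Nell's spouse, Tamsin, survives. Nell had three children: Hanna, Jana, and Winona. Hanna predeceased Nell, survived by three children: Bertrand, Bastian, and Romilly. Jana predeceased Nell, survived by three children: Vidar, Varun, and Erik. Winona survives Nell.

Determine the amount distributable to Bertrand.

Tamsin takes two-fifths of 900,000 = 360,000. The remaining 540,000 passes to the descendants.
The descendants' portion (540,000) is divided into 3 shares of 180,000: Winona takes 180,000; Hanna's 180,000 share passes to Hanna's issue; Jana's 180,000 share passes to Jana's issue.
Hanna's share (180,000) is divided into 3 shares of 60,000: Bertrand, Bastian, and Romilly each take 60,000.
Jana's share (180,000) is divided into 3 shares of 60,000: Vidar, Varun, and Erik each take 60,000.

Bertrand receives 60,000.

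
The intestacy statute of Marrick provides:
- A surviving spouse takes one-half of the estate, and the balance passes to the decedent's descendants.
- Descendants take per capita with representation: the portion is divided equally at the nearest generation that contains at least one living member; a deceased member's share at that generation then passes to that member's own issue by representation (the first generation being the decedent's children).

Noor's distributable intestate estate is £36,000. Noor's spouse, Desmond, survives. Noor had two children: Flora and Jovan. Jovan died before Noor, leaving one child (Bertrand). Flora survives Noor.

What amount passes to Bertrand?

Desmond takes one-half of £36,000 = £18,000. The remaining £18,000 passes to the descendants.
The descendants' portion (£18,000) is divided into 2 shares of £9,000: Flora takes £9,000; Jovan's £9,000 share passes to Jovan's issue.
Jovan's share (£9,000) passes entirely to Bertrand.

Bertrand receives £9,000.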